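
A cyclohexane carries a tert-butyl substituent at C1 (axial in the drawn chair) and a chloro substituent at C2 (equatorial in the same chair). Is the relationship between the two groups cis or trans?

C1 and C2 have opposite parity, so their axial bonds point in opposite directions.
With opposite-parity carbons, two substituents on the same face are one axial and one equatorial; opposite faces give both axial or both equatorial.
Here the groups are axial/equatorial → same face → cis.

cis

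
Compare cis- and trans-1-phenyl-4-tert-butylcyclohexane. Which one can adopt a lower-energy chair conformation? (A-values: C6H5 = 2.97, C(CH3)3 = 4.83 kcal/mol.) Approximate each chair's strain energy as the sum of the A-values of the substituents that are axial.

At 1,4 positions (parity opposite): cis → (a,e or e,a); trans → (e,e or a,a).
Best chair for cis: E = 2.97 kcal/mol; best chair for trans: E = 0.00 kcal/mol.
The trans isomer is lower by 2.97 kcal/mol.

trans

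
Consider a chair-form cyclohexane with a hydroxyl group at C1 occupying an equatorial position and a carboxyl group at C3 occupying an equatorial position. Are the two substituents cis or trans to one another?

cis

C1 and C3 have the same parity, so their axial bonds point in the same direction.
With same-parity carbons, two substituents on the same face are both axial or both equatorial; opposite faces give one of each.
Here the groups are equatorial/equatorial → same face → cis.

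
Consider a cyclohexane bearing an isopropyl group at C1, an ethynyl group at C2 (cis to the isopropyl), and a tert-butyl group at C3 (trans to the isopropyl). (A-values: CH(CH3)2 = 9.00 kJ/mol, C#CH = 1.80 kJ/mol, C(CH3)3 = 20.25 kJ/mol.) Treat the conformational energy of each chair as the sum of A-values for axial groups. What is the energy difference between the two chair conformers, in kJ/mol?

Chair I (isopropyl axial, ethynyl equatorial, tert-butyl equatorial): E = 9.00 kJ/mol.
Chair II (isopropyl equatorial, ethynyl axial, tert-butyl axial): E = 22.05 kJ/mol.
ΔE = 22.05 − 9.00 = 13.05 kJ/mol; chair I is more stable.

13.05 kJ/mol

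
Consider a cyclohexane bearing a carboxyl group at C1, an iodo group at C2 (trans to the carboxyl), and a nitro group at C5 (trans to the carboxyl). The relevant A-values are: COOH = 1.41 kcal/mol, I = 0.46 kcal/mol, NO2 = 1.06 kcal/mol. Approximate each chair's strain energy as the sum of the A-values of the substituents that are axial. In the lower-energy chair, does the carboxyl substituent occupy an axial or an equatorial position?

equatorial

Chair I (carboxyl axial, iodo axial, nitro equatorial): E = 1.87 kcal/mol.
Chair II (carboxyl equatorial, iodo equatorial, nitro axial): E = 1.06 kcal/mol.
Chair II is the more stable (lower-energy) conformer, and in that chair the carboxyl group is equatorial.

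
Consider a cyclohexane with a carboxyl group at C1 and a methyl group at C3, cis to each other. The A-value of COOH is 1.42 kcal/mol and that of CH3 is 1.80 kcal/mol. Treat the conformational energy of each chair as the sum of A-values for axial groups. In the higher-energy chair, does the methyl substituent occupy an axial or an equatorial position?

C1 and C3 have the same parity, so for the cis isomer the two substituents are e,e in one chair and a,a in the other.
Chair I (carboxyl axial, methyl axial): E = 3.22 kcal/mol.
Chair II (carboxyl equatorial, methyl equatorial): E = 0.00 kcal/mol.
Chair I is the less stable (higher-energy) conformer, and in that chair the methyl group is axial.

axial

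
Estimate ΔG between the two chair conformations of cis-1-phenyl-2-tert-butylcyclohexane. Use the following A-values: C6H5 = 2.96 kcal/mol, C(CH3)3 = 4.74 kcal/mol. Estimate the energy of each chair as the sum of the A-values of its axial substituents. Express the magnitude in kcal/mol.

C1 and C2 have opposite parity, so for the cis isomer the two substituents are one axial and one equatorial in each chair.
Chair I (phenyl axial, tert-butyl equatorial): E = 2.96 kcal/mol.
Chair II (phenyl equatorial, tert-butyl axial): E = 4.74 kcal/mol.
ΔE = 4.74 − 2.96 = 1.78 kcal/mol; chair I is more stable.

1.78 kcal/mol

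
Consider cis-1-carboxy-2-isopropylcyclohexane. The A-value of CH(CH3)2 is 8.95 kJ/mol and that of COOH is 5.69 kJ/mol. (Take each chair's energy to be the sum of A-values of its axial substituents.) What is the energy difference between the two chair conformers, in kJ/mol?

3.26 kJ/mol

C1 and C2 have opposite parity, so for the cis isomer the two substituents are one axial and one equatorial in each chair.
Chair I (isopropyl axial, carboxyl equatorial): E = 8.95 kJ/mol.
Chair II (isopropyl equatorial, carboxyl axial): E = 5.69 kJ/mol.
ΔE = 8.95 − 5.69 = 3.26 kJ/mol; chair II is more stable.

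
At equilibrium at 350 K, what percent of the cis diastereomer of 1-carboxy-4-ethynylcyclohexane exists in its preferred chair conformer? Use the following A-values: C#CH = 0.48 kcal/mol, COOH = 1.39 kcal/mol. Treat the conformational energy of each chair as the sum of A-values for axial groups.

C1 and C4 have opposite parity, so for the cis isomer the two substituents are one axial and one equatorial in each chair.
Chair I (ethynyl axial, carboxyl equatorial): E = 0.48 kcal/mol; chair II (ethynyl equatorial, carboxyl axial): E = 1.39 kcal/mol.
ΔG = 0.91 kcal/mol between the two chairs.
K = exp(ΔG/RT) with R = 1.987×10⁻³ kcal mol⁻¹ K⁻¹ and T = 350 K gives K ≈ 3.7.
Fraction in the lower-energy chair = K/(K+1) = 78.7%.

78.7%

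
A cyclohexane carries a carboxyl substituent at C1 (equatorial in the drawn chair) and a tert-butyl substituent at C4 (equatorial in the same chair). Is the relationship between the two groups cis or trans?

trans

C1 and C4 have opposite parity, so their axial bonds point in opposite directions.
With opposite-parity carbons, two substituents on the same face are one axial and one equatorial; opposite faces give both axial or both equatorial.
Here the groups are equatorial/equatorial → opposite face → trans.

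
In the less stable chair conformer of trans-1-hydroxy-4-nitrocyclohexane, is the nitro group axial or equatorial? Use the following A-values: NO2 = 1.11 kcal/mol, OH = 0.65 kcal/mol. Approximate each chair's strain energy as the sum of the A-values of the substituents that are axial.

C1 and C4 have opposite parity, so for the trans isomer the two substituents are e,e in one chair and a,a in the other.
Chair I (nitro axial, hydroxyl axial): E = 1.76 kcal/mol.
Chair II (nitro equatorial, hydroxyl equatorial): E = 0.00 kcal/mol.
Chair I is the less stable (higher-energy) conformer, and in that chair the nitro group is axial.

axial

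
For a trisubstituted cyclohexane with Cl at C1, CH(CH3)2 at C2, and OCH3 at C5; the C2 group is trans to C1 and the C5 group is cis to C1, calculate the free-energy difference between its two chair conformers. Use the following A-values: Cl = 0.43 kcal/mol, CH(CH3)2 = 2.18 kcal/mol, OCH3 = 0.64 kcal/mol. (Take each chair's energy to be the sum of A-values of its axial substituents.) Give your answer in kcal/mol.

Chair I (chloro axial, isopropyl axial, methoxy axial): E = 3.25 kcal/mol.
Chair II (chloro equatorial, isopropyl equatorial, methoxy equatorial): E = 0.00 kcal/mol.
ΔE = 3.25 − 0.00 = 3.25 kcal/mol; chair II is more stable.

3.25 kcal/mol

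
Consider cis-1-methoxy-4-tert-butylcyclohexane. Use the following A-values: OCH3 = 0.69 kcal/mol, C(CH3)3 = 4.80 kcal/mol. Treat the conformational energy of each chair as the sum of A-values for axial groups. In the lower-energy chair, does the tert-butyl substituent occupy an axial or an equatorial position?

equatorial

C1 and C4 have opposite parity, so for the cis isomer the two substituents are one axial and one equatorial in each chair.
Chair I (methoxy axial, tert-butyl equatorial): E = 0.69 kcal/mol.
Chair II (methoxy equatorial, tert-butyl axial): E = 4.80 kcal/mol.
Chair I is the more stable (lower-energy) conformer, and in that chair the tert-butyl group is equatorial.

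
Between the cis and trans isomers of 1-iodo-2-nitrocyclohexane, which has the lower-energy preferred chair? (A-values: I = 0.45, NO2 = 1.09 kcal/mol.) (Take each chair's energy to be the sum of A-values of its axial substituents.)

trans

At 1,2 positions (parity opposite): cis → (a,e or e,a); trans → (e,e or a,a).
Best chair for cis: E = 0.45 kcal/mol; best chair for trans: E = 0.00 kcal/mol.
The trans isomer is lower by 0.45 kcal/mol.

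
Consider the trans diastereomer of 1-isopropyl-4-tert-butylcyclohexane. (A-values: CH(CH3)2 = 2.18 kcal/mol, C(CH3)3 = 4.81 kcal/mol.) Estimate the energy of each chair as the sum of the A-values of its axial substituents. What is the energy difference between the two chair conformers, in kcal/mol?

6.99 kcal/mol

C1 and C4 have opposite parity, so for the trans isomer the two substituents are e,e in one chair and a,a in the other.
Chair I (isopropyl axial, tert-butyl axial): E = 6.99 kcal/mol.
Chair II (isopropyl equatorial, tert-butyl equatorial): E = 0.00 kcal/mol.
ΔE = 6.99 − 0.00 = 6.99 kcal/mol; chair II is more stable.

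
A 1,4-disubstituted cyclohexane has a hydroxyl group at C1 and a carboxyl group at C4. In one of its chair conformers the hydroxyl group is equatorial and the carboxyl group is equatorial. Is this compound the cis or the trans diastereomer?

C1 and C4 have opposite parity, so their axial bonds point in opposite directions.
With opposite-parity carbons, two substituents on the same face are one axial and one equatorial; opposite faces give both axial or both equatorial.
Here the groups are equatorial/equatorial → opposite face → trans.

trans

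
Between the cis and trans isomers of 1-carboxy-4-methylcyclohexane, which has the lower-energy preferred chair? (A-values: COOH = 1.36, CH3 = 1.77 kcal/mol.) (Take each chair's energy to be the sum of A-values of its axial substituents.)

At 1,4 positions (parity opposite): cis → (a,e or e,a); trans → (e,e or a,a).
Best chair for cis: E = 1.36 kcal/mol; best chair for trans: E = 0.00 kcal/mol.
The trans isomer is lower by 1.36 kcal/mol.

trans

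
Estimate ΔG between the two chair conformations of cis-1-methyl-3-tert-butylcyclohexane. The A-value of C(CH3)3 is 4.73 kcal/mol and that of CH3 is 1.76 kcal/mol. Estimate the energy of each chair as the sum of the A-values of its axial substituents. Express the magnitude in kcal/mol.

6.49 kcal/mol

C1 and C3 have the same parity, so for the cis isomer the two substituents are e,e in one chair and a,a in the other.
Chair I (tert-butyl axial, methyl axial): E = 6.49 kcal/mol.
Chair II (tert-butyl equatorial, methyl equatorial): E = 0.00 kcal/mol.
ΔE = 6.49 − 0.00 = 6.49 kcal/mol; chair II is more stable.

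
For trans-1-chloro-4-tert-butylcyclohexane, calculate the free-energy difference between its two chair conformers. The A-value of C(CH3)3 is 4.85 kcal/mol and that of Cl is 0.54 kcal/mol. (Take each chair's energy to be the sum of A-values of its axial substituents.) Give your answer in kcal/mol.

C1 and C4 have opposite parity, so for the trans isomer the two substituents are e,e in one chair and a,a in the other.
Chair I (tert-butyl axial, chloro axial): E = 5.39 kcal/mol.
Chair II (tert-butyl equatorial, chloro equatorial): E = 0.00 kcal/mol.
ΔE = 5.39 − 0.00 = 5.39 kcal/mol; chair II is more stable.

5.39 kcal/mol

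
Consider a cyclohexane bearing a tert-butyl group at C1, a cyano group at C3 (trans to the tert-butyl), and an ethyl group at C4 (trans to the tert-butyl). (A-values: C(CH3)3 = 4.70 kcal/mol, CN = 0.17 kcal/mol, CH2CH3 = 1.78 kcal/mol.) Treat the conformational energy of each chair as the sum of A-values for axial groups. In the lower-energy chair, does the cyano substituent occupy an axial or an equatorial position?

Chair I (tert-butyl axial, cyano equatorial, ethyl axial): E = 6.48 kcal/mol.
Chair II (tert-butyl equatorial, cyano axial, ethyl equatorial): E = 0.17 kcal/mol.
Chair II is the more stable (lower-energy) conformer, and in that chair the cyano group is axial.

axial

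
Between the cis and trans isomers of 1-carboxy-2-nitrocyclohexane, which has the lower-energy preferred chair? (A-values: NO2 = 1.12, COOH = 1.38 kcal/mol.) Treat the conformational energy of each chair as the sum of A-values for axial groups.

At 1,2 positions (parity opposite): cis → (a,e or e,a); trans → (e,e or a,a).
Best chair for cis: E = 1.12 kcal/mol; best chair for trans: E = 0.00 kcal/mol.
The trans isomer is lower by 1.12 kcal/mol.

trans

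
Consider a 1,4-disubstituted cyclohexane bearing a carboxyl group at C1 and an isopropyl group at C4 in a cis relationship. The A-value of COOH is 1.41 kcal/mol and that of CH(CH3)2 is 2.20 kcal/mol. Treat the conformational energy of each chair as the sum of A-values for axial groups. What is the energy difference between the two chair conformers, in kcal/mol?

0.79 kcal/mol

C1 and C4 have opposite parity, so for the cis isomer the two substituents are one axial and one equatorial in each chair.
Chair I (carboxyl axial, isopropyl equatorial): E = 1.41 kcal/mol.
Chair II (carboxyl equatorial, isopropyl axial): E = 2.20 kcal/mol.
ΔE = 2.20 − 1.41 = 0.79 kcal/mol; chair I is more stable.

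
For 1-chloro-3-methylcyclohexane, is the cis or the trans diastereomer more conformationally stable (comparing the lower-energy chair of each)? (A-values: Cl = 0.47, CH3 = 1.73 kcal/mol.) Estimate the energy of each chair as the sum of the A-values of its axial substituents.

cis

At 1,3 positions (parity same): cis → (e,e or a,a); trans → (a,e or e,a).
Best chair for cis: E = 0.00 kcal/mol; best chair for trans: E = 0.47 kcal/mol.
The cis isomer is lower by 0.47 kcal/mol.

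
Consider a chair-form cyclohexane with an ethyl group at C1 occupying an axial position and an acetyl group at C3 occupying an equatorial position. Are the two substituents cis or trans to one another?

trans

C1 and C3 have the same parity, so their axial bonds point in the same direction.
With same-parity carbons, two substituents on the same face are both axial or both equatorial; opposite faces give one of each.
Here the groups are axial/equatorial → opposite face → trans.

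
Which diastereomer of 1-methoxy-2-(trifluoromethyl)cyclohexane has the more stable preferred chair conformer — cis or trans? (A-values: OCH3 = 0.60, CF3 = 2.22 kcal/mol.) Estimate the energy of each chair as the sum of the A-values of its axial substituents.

At 1,2 positions (parity opposite): cis → (a,e or e,a); trans → (e,e or a,a).
Best chair for cis: E = 0.60 kcal/mol; best chair for trans: E = 0.00 kcal/mol.
The trans isomer is lower by 0.60 kcal/mol.

trans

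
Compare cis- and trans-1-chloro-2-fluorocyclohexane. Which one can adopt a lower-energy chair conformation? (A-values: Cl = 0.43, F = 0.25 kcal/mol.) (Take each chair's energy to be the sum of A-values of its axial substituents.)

trans

At 1,2 positions (parity opposite): cis → (a,e or e,a); trans → (e,e or a,a).
Best chair for cis: E = 0.25 kcal/mol; best chair for trans: E = 0.00 kcal/mol.
The trans isomer is lower by 0.25 kcal/mol.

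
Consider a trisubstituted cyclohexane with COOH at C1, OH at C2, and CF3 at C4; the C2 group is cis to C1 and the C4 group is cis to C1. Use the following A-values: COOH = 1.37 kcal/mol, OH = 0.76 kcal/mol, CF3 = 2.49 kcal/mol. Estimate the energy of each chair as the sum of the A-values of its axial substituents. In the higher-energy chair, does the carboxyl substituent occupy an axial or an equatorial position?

equatorial

Chair I (carboxyl axial, hydroxyl equatorial, trifluoromethyl equatorial): E = 1.37 kcal/mol.
Chair II (carboxyl equatorial, hydroxyl axial, trifluoromethyl axial): E = 3.25 kcal/mol.
Chair II is the less stable (higher-energy) conformer, and in that chair the carboxyl group is equatorial.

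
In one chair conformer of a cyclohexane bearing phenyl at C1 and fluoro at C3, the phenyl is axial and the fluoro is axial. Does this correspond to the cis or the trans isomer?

C1 and C3 have the same parity, so their axial bonds point in the same direction.
With same-parity carbons, two substituents on the same face are both axial or both equatorial; opposite faces give one of each.
Here the groups are axial/axial → same face → cis.

cis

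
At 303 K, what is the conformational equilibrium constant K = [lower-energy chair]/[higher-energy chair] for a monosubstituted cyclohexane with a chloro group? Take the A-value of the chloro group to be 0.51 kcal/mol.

One chair has the chloro group axial (E = 0.51 kcal/mol) and the other has it equatorial (E = 0).
ΔG = 0.51 kcal/mol between the two chairs.
K = exp(ΔG/RT) with R = 1.987×10⁻³ kcal mol⁻¹ K⁻¹ and T = 303 K gives K ≈ 2.33.

K ≈ 2.33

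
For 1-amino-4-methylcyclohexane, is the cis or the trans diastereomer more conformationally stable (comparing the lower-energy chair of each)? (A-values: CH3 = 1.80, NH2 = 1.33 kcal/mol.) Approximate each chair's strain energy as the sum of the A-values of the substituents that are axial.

trans

At 1,4 positions (parity opposite): cis → (a,e or e,a); trans → (e,e or a,a).
Best chair for cis: E = 1.33 kcal/mol; best chair for trans: E = 0.00 kcal/mol.
The trans isomer is lower by 1.33 kcal/mol.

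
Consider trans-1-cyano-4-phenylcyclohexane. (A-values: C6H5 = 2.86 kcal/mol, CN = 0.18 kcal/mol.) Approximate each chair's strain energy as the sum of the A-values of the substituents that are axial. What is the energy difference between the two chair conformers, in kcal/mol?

C1 and C4 have opposite parity, so for the trans isomer the two substituents are e,e in one chair and a,a in the other.
Chair I (phenyl axial, cyano axial): E = 3.04 kcal/mol.
Chair II (phenyl equatorial, cyano equatorial): E = 0.00 kcal/mol.
ΔE = 3.04 − 0.00 = 3.04 kcal/mol; chair II is more stable.

3.04 kcal/mol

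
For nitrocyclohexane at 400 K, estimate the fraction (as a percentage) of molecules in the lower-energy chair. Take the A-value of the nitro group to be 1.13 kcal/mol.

80.6%

One chair has the nitro group axial (E = 1.13 kcal/mol) and the other has it equatorial (E = 0).
ΔG = 1.13 kcal/mol between the two chairs.
K = exp(ΔG/RT) with R = 1.987×10⁻³ kcal mol⁻¹ K⁻¹ and T = 400 K gives K ≈ 4.14.
Fraction in the lower-energy chair = K/(K+1) = 80.6%.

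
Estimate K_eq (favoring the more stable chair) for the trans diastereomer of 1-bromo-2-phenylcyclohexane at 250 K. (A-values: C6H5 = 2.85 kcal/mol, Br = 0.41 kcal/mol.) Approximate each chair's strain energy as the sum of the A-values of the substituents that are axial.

K ≈ 708

C1 and C2 have opposite parity, so for the trans isomer the two substituents are e,e in one chair and a,a in the other.
Chair I (phenyl axial, bromo axial): E = 3.26 kcal/mol; chair II (phenyl equatorial, bromo equatorial): E = 0.00 kcal/mol.
ΔG = 3.26 kcal/mol between the two chairs.
K = exp(ΔG/RT) with R = 1.987×10⁻³ kcal mol⁻¹ K⁻¹ and T = 250 K gives K ≈ 708.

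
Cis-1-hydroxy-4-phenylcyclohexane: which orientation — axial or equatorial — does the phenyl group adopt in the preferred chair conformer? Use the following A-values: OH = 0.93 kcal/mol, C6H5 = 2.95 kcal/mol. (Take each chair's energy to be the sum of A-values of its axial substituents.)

equatorial

C1 and C4 have opposite parity, so for the cis isomer the two substituents are one axial and one equatorial in each chair.
Chair I (hydroxyl axial, phenyl equatorial): E = 0.93 kcal/mol.
Chair II (hydroxyl equatorial, phenyl axial): E = 2.95 kcal/mol.
Chair I is the more stable (lower-energy) conformer, and in that chair the phenyl group is equatorial.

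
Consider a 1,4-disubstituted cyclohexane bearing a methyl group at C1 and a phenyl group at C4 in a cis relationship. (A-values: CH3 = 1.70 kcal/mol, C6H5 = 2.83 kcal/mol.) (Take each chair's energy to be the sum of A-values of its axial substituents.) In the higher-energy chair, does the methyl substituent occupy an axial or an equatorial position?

C1 and C4 have opposite parity, so for the cis isomer the two substituents are one axial and one equatorial in each chair.
Chair I (methyl axial, phenyl equatorial): E = 1.70 kcal/mol.
Chair II (methyl equatorial, phenyl axial): E = 2.83 kcal/mol.
Chair II is the less stable (higher-energy) conformer, and in that chair the methyl group is equatorial.

equatorial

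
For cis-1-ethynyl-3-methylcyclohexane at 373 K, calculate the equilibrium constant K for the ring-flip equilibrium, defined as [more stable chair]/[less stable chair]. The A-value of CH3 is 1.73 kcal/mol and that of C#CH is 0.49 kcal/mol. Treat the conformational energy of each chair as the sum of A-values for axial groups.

K ≈ 20.0

C1 and C3 have the same parity, so for the cis isomer the two substituents are e,e in one chair and a,a in the other.
Chair I (methyl axial, ethynyl axial): E = 2.22 kcal/mol; chair II (methyl equatorial, ethynyl equatorial): E = 0.00 kcal/mol.
ΔG = 2.22 kcal/mol between the two chairs.
K = exp(ΔG/RT) with R = 1.987×10⁻³ kcal mol⁻¹ K⁻¹ and T = 373 K gives K ≈ 20.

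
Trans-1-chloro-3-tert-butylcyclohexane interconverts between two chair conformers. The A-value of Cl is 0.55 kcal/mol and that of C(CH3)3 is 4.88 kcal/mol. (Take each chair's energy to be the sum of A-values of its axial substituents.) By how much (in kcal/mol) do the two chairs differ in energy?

C1 and C3 have the same parity, so for the trans isomer the two substituents are one axial and one equatorial in each chair.
Chair I (chloro axial, tert-butyl equatorial): E = 0.55 kcal/mol.
Chair II (chloro equatorial, tert-butyl axial): E = 4.88 kcal/mol.
ΔE = 4.88 − 0.55 = 4.33 kcal/mol; chair I is more stable.

4.33 kcal/mol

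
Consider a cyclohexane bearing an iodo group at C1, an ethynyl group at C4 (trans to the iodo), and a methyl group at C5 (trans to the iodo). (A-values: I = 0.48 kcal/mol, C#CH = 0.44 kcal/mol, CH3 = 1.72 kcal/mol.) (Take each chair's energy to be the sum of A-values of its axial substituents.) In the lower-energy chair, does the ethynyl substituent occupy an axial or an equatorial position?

axial

Chair I (iodo axial, ethynyl axial, methyl equatorial): E = 0.92 kcal/mol.
Chair II (iodo equatorial, ethynyl equatorial, methyl axial): E = 1.72 kcal/mol.
Chair I is the more stable (lower-energy) conformer, and in that chair the ethynyl group is axial.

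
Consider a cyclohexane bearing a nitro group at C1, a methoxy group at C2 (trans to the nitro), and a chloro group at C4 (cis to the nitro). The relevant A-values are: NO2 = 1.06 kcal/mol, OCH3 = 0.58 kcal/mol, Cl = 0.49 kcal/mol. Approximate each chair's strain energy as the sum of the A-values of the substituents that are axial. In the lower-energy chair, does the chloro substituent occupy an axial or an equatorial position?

axial

Chair I (nitro axial, methoxy axial, chloro equatorial): E = 1.64 kcal/mol.
Chair II (nitro equatorial, methoxy equatorial, chloro axial): E = 0.49 kcal/mol.
Chair II is the more stable (lower-energy) conformer, and in that chair the chloro group is axial.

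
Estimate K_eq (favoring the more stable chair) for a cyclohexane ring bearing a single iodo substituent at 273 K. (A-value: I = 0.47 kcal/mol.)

One chair has the iodo group axial (E = 0.47 kcal/mol) and the other has it equatorial (E = 0).
ΔG = 0.47 kcal/mol between the two chairs.
K = exp(ΔG/RT) with R = 1.987×10⁻³ kcal mol⁻¹ K⁻¹ and T = 273 K gives K ≈ 2.38.

K ≈ 2.38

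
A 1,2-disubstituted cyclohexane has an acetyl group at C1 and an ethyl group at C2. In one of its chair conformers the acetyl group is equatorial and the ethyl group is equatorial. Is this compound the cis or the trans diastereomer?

trans

C1 and C2 have opposite parity, so their axial bonds point in opposite directions.
With opposite-parity carbons, two substituents on the same face are one axial and one equatorial; opposite faces give both axial or both equatorial.
Here the groups are equatorial/equatorial → opposite face → trans.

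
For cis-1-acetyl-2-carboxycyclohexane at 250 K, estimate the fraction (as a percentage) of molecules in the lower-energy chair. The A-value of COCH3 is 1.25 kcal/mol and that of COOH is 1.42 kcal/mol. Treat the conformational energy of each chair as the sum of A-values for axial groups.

C1 and C2 have opposite parity, so for the cis isomer the two substituents are one axial and one equatorial in each chair.
Chair I (acetyl axial, carboxyl equatorial): E = 1.25 kcal/mol; chair II (acetyl equatorial, carboxyl axial): E = 1.42 kcal/mol.
ΔG = 0.17 kcal/mol between the two chairs.
K = exp(ΔG/RT) with R = 1.987×10⁻³ kcal mol⁻¹ K⁻¹ and T = 250 K gives K ≈ 1.41.
Fraction in the lower-energy chair = K/(K+1) = 58.5%.

58.5%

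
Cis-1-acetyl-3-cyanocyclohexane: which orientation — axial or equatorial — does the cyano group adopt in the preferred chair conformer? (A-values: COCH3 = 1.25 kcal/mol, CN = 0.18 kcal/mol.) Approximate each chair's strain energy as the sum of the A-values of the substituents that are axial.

equatorial

C1 and C3 have the same parity, so for the cis isomer the two substituents are e,e in one chair and a,a in the other.
Chair I (acetyl axial, cyano axial): E = 1.43 kcal/mol.
Chair II (acetyl equatorial, cyano equatorial): E = 0.00 kcal/mol.
Chair II is the more stable (lower-energy) conformer, and in that chair the cyano group is equatorial.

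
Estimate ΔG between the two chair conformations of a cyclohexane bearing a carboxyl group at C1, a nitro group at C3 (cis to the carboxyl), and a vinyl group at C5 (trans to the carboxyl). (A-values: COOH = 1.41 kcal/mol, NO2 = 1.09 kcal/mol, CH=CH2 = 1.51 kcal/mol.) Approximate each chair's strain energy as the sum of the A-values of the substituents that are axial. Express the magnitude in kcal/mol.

Chair I (carboxyl axial, nitro axial, vinyl equatorial): E = 2.50 kcal/mol.
Chair II (carboxyl equatorial, nitro equatorial, vinyl axial): E = 1.51 kcal/mol.
ΔE = 2.50 − 1.51 = 0.99 kcal/mol; chair II is more stable.

0.99 kcal/mol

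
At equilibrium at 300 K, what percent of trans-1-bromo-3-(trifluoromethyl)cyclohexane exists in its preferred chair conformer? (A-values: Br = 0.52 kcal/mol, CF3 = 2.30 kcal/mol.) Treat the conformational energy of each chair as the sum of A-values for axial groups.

C1 and C3 have the same parity, so for the trans isomer the two substituents are one axial and one equatorial in each chair.
Chair I (bromo axial, trifluoromethyl equatorial): E = 0.52 kcal/mol; chair II (bromo equatorial, trifluoromethyl axial): E = 2.30 kcal/mol.
ΔG = 1.78 kcal/mol between the two chairs.
K = exp(ΔG/RT) with R = 1.987×10⁻³ kcal mol⁻¹ K⁻¹ and T = 300 K gives K ≈ 19.8.
Fraction in the lower-energy chair = K/(K+1) = 95.2%.

95.2%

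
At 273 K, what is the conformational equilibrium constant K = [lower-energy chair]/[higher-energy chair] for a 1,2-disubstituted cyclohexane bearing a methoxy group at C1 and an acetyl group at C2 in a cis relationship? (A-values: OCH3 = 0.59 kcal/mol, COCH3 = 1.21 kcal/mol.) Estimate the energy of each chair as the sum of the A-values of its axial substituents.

K ≈ 3.14

C1 and C2 have opposite parity, so for the cis isomer the two substituents are one axial and one equatorial in each chair.
Chair I (methoxy axial, acetyl equatorial): E = 0.59 kcal/mol; chair II (methoxy equatorial, acetyl axial): E = 1.21 kcal/mol.
ΔG = 0.62 kcal/mol between the two chairs.
K = exp(ΔG/RT) with R = 1.987×10⁻³ kcal mol⁻¹ K⁻¹ and T = 273 K gives K ≈ 3.14.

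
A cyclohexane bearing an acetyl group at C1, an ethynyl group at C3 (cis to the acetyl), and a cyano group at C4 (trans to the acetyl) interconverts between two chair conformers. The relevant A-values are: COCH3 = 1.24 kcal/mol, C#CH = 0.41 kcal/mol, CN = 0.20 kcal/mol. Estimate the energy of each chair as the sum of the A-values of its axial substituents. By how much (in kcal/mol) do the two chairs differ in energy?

1.85 kcal/mol

Chair I (acetyl axial, ethynyl axial, cyano axial): E = 1.85 kcal/mol.
Chair II (acetyl equatorial, ethynyl equatorial, cyano equatorial): E = 0.00 kcal/mol.
ΔE = 1.85 − 0.00 = 1.85 kcal/mol; chair II is more stable.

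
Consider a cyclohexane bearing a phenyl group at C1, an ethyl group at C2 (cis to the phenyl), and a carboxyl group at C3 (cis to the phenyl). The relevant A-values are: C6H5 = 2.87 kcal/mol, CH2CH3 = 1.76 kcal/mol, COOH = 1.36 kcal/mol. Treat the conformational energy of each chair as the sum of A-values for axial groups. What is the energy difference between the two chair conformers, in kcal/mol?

Chair I (phenyl axial, ethyl equatorial, carboxyl axial): E = 4.23 kcal/mol.
Chair II (phenyl equatorial, ethyl axial, carboxyl equatorial): E = 1.76 kcal/mol.
ΔE = 4.23 − 1.76 = 2.47 kcal/mol; chair II is more stable.

2.47 kcal/mol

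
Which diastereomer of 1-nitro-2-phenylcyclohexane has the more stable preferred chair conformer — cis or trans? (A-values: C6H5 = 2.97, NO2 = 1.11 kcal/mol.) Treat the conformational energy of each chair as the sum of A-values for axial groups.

trans

At 1,2 positions (parity opposite): cis → (a,e or e,a); trans → (e,e or a,a).
Best chair for cis: E = 1.11 kcal/mol; best chair for trans: E = 0.00 kcal/mol.
The trans isomer is lower by 1.11 kcal/mol.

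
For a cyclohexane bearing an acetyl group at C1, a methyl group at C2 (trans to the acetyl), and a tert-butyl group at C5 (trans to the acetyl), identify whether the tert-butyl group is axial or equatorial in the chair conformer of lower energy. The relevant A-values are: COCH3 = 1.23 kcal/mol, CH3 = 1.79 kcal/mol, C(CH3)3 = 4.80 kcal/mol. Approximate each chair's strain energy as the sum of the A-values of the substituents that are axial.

Chair I (acetyl axial, methyl axial, tert-butyl equatorial): E = 3.02 kcal/mol.
Chair II (acetyl equatorial, methyl equatorial, tert-butyl axial): E = 4.80 kcal/mol.
Chair I is the more stable (lower-energy) conformer, and in that chair the tert-butyl group is equatorial.

equatorial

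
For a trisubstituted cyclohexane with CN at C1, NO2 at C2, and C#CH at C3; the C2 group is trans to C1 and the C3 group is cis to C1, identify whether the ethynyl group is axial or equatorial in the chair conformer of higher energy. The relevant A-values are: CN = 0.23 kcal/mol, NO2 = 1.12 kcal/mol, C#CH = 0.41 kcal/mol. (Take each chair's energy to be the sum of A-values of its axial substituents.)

Chair I (cyano axial, nitro axial, ethynyl axial): E = 1.76 kcal/mol.
Chair II (cyano equatorial, nitro equatorial, ethynyl equatorial): E = 0.00 kcal/mol.
Chair I is the less stable (higher-energy) conformer, and in that chair the ethynyl group is axial.

axial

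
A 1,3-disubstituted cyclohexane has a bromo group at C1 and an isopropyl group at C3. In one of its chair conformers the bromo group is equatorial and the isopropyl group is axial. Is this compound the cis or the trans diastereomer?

trans

C1 and C3 have the same parity, so their axial bonds point in the same direction.
With same-parity carbons, two substituents on the same face are both axial or both equatorial; opposite faces give one of each.
Here the groups are equatorial/axial → opposite face → trans.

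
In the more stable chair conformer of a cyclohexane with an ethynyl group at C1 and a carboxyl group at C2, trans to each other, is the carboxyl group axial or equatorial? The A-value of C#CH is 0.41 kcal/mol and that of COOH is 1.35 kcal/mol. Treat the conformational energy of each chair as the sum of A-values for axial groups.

equatorial

C1 and C2 have opposite parity, so for the trans isomer the two substituents are e,e in one chair and a,a in the other.
Chair I (ethynyl axial, carboxyl axial): E = 1.76 kcal/mol.
Chair II (ethynyl equatorial, carboxyl equatorial): E = 0.00 kcal/mol.
Chair II is the more stable (lower-energy) conformer, and in that chair the carboxyl group is equatorial.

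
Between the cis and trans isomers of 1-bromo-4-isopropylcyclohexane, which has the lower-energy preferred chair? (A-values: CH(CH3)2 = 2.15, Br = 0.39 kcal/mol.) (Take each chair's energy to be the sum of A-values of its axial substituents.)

trans

At 1,4 positions (parity opposite): cis → (a,e or e,a); trans → (e,e or a,a).
Best chair for cis: E = 0.39 kcal/mol; best chair for trans: E = 0.00 kcal/mol.
The trans isomer is lower by 0.39 kcal/mol.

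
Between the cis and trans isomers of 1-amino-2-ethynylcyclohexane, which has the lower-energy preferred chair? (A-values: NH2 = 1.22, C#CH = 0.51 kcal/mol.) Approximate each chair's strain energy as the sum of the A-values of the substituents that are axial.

trans

At 1,2 positions (parity opposite): cis → (a,e or e,a); trans → (e,e or a,a).
Best chair for cis: E = 0.51 kcal/mol; best chair for trans: E = 0.00 kcal/mol.
The trans isomer is lower by 0.51 kcal/mol.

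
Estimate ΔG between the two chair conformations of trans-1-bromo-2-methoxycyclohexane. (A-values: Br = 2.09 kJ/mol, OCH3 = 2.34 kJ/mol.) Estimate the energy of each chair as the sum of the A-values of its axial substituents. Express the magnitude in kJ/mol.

4.43 kJ/mol

C1 and C2 have opposite parity, so for the trans isomer the two substituents are e,e in one chair and a,a in the other.
Chair I (bromo axial, methoxy axial): E = 4.43 kJ/mol.
Chair II (bromo equatorial, methoxy equatorial): E = 0.00 kJ/mol.
ΔE = 4.43 − 0.00 = 4.43 kJ/mol; chair II is more stable.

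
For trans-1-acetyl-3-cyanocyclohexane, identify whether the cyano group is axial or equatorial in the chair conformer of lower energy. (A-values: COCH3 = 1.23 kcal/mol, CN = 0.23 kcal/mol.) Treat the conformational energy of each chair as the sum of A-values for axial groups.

C1 and C3 have the same parity, so for the trans isomer the two substituents are one axial and one equatorial in each chair.
Chair I (acetyl axial, cyano equatorial): E = 1.23 kcal/mol.
Chair II (acetyl equatorial, cyano axial): E = 0.23 kcal/mol.
Chair II is the more stable (lower-energy) conformer, and in that chair the cyano group is axial.

axial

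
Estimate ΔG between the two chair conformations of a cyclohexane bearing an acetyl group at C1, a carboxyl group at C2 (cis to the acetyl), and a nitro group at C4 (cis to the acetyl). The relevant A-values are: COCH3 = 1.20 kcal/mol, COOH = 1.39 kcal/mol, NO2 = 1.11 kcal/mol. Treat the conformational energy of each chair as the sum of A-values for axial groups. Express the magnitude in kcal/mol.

1.30 kcal/mol

Chair I (acetyl axial, carboxyl equatorial, nitro equatorial): E = 1.20 kcal/mol.
Chair II (acetyl equatorial, carboxyl axial, nitro axial): E = 2.50 kcal/mol.
ΔE = 2.50 − 1.20 = 1.30 kcal/mol; chair I is more stable.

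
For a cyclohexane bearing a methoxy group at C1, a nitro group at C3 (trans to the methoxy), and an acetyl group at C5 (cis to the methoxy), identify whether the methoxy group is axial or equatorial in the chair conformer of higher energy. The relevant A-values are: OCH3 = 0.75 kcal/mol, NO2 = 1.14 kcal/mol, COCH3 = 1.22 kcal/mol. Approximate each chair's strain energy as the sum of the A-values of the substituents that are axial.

Chair I (methoxy axial, nitro equatorial, acetyl axial): E = 1.97 kcal/mol.
Chair II (methoxy equatorial, nitro axial, acetyl equatorial): E = 1.14 kcal/mol.
Chair I is the less stable (higher-energy) conformer, and in that chair the methoxy group is axial.

axial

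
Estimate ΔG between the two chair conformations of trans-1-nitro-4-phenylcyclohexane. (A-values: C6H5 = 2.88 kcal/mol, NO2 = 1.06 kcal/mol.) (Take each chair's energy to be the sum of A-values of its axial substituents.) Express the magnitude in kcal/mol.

C1 and C4 have opposite parity, so for the trans isomer the two substituents are e,e in one chair and a,a in the other.
Chair I (phenyl axial, nitro axial): E = 3.94 kcal/mol.
Chair II (phenyl equatorial, nitro equatorial): E = 0.00 kcal/mol.
ΔE = 3.94 − 0.00 = 3.94 kcal/mol; chair II is more stable.

3.94 kcal/mol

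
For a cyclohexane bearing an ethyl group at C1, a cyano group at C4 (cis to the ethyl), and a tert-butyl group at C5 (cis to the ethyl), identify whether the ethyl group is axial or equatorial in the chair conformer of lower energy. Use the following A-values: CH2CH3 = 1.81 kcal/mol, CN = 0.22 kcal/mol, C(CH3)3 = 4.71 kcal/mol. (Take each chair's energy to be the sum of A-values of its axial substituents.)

equatorial

Chair I (ethyl axial, cyano equatorial, tert-butyl axial): E = 6.52 kcal/mol.
Chair II (ethyl equatorial, cyano axial, tert-butyl equatorial): E = 0.22 kcal/mol.
Chair II is the more stable (lower-energy) conformer, and in that chair the ethyl group is equatorial.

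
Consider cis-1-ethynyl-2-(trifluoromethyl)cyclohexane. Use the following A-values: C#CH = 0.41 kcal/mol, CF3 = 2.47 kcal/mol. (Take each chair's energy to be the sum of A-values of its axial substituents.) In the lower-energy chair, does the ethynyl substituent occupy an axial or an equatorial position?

C1 and C2 have opposite parity, so for the cis isomer the two substituents are one axial and one equatorial in each chair.
Chair I (ethynyl axial, trifluoromethyl equatorial): E = 0.41 kcal/mol.
Chair II (ethynyl equatorial, trifluoromethyl axial): E = 2.47 kcal/mol.
Chair I is the more stable (lower-energy) conformer, and in that chair the ethynyl group is axial.

axial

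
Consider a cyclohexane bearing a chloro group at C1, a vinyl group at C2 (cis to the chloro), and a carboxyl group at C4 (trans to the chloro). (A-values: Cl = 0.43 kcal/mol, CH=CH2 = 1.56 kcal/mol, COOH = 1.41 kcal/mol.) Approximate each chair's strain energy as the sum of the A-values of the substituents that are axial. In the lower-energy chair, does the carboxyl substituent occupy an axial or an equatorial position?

Chair I (chloro axial, vinyl equatorial, carboxyl axial): E = 1.84 kcal/mol.
Chair II (chloro equatorial, vinyl axial, carboxyl equatorial): E = 1.56 kcal/mol.
Chair II is the more stable (lower-energy) conformer, and in that chair the carboxyl group is equatorial.

equatorial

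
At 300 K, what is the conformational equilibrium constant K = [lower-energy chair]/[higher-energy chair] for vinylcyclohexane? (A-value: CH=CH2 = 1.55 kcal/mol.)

One chair has the vinyl group axial (E = 1.55 kcal/mol) and the other has it equatorial (E = 0).
ΔG = 1.55 kcal/mol between the two chairs.
K = exp(ΔG/RT) with R = 1.987×10⁻³ kcal mol⁻¹ K⁻¹ and T = 300 K gives K ≈ 13.5.

K ≈ 13.5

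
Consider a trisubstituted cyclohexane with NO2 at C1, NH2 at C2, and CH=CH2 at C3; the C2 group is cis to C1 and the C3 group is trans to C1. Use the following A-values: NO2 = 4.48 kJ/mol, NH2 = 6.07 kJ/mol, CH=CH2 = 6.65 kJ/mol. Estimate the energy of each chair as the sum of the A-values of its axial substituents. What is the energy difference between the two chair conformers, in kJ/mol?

8.24 kJ/mol

Chair I (nitro axial, amino equatorial, vinyl equatorial): E = 4.48 kJ/mol.
Chair II (nitro equatorial, amino axial, vinyl axial): E = 12.72 kJ/mol.
ΔE = 12.72 − 4.48 = 8.24 kJ/mol; chair I is more stable.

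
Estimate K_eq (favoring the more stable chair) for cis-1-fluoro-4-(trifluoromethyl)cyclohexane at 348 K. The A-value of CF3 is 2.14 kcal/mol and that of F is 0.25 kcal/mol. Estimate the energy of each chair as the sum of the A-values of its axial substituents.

C1 and C4 have opposite parity, so for the cis isomer the two substituents are one axial and one equatorial in each chair.
Chair I (trifluoromethyl axial, fluoro equatorial): E = 2.14 kcal/mol; chair II (trifluoromethyl equatorial, fluoro axial): E = 0.25 kcal/mol.
ΔG = 1.89 kcal/mol between the two chairs.
K = exp(ΔG/RT) with R = 1.987×10⁻³ kcal mol⁻¹ K⁻¹ and T = 348 K gives K ≈ 15.4.

K ≈ 15.4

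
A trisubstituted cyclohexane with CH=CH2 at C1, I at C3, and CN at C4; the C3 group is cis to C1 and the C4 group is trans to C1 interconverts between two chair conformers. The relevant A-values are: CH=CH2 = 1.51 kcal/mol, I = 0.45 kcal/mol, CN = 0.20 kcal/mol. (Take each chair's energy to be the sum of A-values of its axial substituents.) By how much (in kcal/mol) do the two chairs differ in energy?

2.16 kcal/mol

Chair I (vinyl axial, iodo axial, cyano axial): E = 2.16 kcal/mol.
Chair II (vinyl equatorial, iodo equatorial, cyano equatorial): E = 0.00 kcal/mol.
ΔE = 2.16 − 0.00 = 2.16 kcal/mol; chair II is more stable.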